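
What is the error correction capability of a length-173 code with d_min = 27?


Correction capability = floor((d-1)/2) = floor((27-1)/2) = 13

13 errors


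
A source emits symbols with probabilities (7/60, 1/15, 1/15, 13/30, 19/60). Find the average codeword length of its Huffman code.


Huffman construction (repeatedly merge the two least-probable nodes; each merge adds 1 bit to every symbol beneath it): 1/15 + 1/15 = 2/15; 7/60 + 2/15 = 1/4; 1/4 + 19/60 = 17/30; 13/30 + 17/30 = 1. Resulting codeword lengths (in the order the probabilities were given): (3, 4, 4, 1, 2). L_avg = sum(p_i * l_i) = 7/60*3 + 1/15*4 + 1/15*4 + 13/30*1 + 19/60*2 = 39/20 = 1.95

1.95 bits


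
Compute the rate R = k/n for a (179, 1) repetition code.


Rate = k/n = 1/179

1/179


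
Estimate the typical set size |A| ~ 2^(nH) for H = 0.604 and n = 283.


log2|A_typical| = nH = 283 * 0.604 = 170.932, so |A_typical| ~ 2^170.932 = 2.855e+51

2.855e+51


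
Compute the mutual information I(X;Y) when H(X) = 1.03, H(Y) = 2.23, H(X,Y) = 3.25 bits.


I(X;Y) = H(X) + H(Y) - H(X,Y) = 1.03 + 2.23 - 3.25 = 0.01

0.01 bits


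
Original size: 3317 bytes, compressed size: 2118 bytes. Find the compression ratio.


Ratio = original / compressed = 3317 / 2118 = 1.5661

1.5661


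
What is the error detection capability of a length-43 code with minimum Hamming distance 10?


Detection capability = d_min - 1 = 10 - 1 = 9

9 errors


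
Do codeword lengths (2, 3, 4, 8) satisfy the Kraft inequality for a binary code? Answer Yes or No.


Kraft sum = sum(2^(-l_i)) = 0.4414, need <= 1. Result: satisfied (a binary prefix-free code with these lengths exists)

Yes


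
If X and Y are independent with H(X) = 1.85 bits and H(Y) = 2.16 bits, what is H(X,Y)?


For independent variables, H(X,Y) = H(X) + H(Y) = 1.85 + 2.16 = 4.01

4.01 bits


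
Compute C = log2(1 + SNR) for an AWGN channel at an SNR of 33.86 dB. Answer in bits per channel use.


SNR_linear = 10^(33.86/10) = 2432.204; C = log2(1 + SNR_linear) = log2(1 + 2432.204) = 11.2486

11.2486 bits/channel use


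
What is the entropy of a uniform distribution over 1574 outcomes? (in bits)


H = log2(n) = log2(1574) = 10.6202

10.6202 bits


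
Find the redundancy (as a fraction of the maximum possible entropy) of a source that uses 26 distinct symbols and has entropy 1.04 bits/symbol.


H_max = log2(K) = log2(26) = 4.7004 bits/symbol. Redundancy = 1 - H/H_max = 1 - 1.04/4.7004 = 1 - 0.2213 = 0.7787

0.7787


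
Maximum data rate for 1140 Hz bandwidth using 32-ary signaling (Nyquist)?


Rate = 2 * B * log2(M) = 2 * 1140 * 5.0 = 11400.0

11400.0 bps


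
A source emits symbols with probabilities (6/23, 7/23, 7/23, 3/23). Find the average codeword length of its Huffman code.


Huffman construction (repeatedly merge the two least-probable nodes; each merge adds 1 bit to every symbol beneath it): 3/23 + 6/23 = 9/23; 7/23 + 7/23 = 14/23; 9/23 + 14/23 = 1. Resulting codeword lengths (in the order the probabilities were given): (2, 2, 2, 2). L_avg = sum(p_i * l_i) = 6/23*2 + 7/23*2 + 7/23*2 + 3/23*2 = 2

2.0 bits


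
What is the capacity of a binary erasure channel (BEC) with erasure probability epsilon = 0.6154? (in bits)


C = 1 - epsilon = 1 - 0.6154 = 0.3846

0.3846 bits


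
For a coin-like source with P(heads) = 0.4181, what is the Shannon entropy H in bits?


H = -p*log2(p) - (1-p)*log2(1-p). -0.4181*log2(0.4181) = 0.526003; -0.5819*log2(0.5819) = 0.454555. H = 0.526003 + 0.454555 = 0.9806

0.9806 bits


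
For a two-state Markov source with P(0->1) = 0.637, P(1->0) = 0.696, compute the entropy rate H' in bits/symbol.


Stationary distribution: pi_0 = p10/(p01+p10) = 0.5221, pi_1 = 0.4779. Entropy rate H' = pi_0*H(p01) + pi_1*H(p10) = 0.5221*0.9451 + 0.4779*0.8861 = 0.9169

0.9169 bits/symbol


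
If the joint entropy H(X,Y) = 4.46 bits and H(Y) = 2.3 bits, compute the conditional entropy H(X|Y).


H(X|Y) = H(X,Y) - H(Y) = 4.46 - 2.3 = 2.16

2.16 bits


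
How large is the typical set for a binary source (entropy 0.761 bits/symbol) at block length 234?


log2|A_typical| = nH = 234 * 0.761 = 178.074, so |A_typical| ~ 2^178.074 = 4.033e+53

4.033e+53


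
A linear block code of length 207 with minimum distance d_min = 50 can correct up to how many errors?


Correction capability = floor((d-1)/2) = floor((50-1)/2) = 24

24 errors


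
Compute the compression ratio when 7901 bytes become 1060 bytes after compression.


Ratio = original / compressed = 7901 / 1060 = 7.4538

7.4538


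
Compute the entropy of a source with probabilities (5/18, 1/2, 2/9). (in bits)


H = -sum(p_i * log2(p_i)). Terms: -(5/18)*log2(5/18) = 0.513332; -(1/2)*log2(1/2) = 0.500000; -(2/9)*log2(2/9) = 0.482206. H = 0.513332 + 0.500000 + 0.482206 = 1.4955

1.4955 bits


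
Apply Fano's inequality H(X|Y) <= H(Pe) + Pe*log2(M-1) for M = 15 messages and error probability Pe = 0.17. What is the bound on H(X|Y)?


H(Pe) = -Pe*log2(Pe) - (1-Pe)*log2(1-Pe) = -0.17*log2(0.17) - 0.83*log2(0.83) = 0.434587 + 0.223118 = 0.6577. Pe*log2(M-1) = 0.17*log2(14) = 0.647250. Bound = H(Pe) + Pe*log2(M-1) = 0.434587 + 0.223118 + 0.647250 = 1.305

1.305 bits


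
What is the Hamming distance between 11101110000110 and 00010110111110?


Count differing positions: ^ ^ ^ ^ ^ . . . ^ ^ ^ . . . = 8 differences

8


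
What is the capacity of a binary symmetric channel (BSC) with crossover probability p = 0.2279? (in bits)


H(p) = -p*log2(p) - (1-p)*log2(1-p) = -0.2279*log2(0.2279) - 0.7721*log2(0.7721) = 0.486231 + 0.288102 = 0.7743. C = 1 - H(p) = 1 - 0.7743 = 0.2257

0.2257 bits


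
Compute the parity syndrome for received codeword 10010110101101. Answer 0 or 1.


Syndrome = XOR of all bits = 1 XOR 0 XOR 0 XOR 1 XOR 0 XOR 1 XOR 1 XOR 0 XOR 1 XOR 0 XOR 1 XOR 1 XOR 0 XOR 1 = 0

0


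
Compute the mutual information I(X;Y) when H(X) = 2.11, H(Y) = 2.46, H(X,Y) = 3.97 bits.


I(X;Y) = H(X) + H(Y) - H(X,Y) = 2.11 + 2.46 - 3.97 = 0.6

0.6 bits


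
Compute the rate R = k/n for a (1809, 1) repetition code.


Rate = k/n = 1/1809

1/1809


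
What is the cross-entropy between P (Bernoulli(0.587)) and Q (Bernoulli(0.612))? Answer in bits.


H(P,Q) = -p*log2(q) - (1-p)*log2(1-q). -0.587*log2(0.612) = 0.415829; -0.413*log2(0.388) = 0.564105. H(P,Q) = 0.415829 + 0.564105 = 0.9799

0.9799 bits


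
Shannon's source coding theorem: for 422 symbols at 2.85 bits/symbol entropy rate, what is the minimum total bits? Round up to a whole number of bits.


Minimum bits >= n * H = 422 * 2.85 = 1202.7, rounded up to a whole number of bits = 1203

1203 bits


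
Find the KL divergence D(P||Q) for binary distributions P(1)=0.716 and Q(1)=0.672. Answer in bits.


KL = p*log2(p/q) + (1-p)*log2((1-p)/(1-q)) = 0.716*log2(0.716/0.672) + 0.284*log2(0.284/0.328) = 0.0065

0.0065 bits


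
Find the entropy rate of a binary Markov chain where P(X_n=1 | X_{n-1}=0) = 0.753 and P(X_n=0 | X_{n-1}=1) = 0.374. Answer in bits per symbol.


Stationary distribution: pi_0 = p10/(p01+p10) = 0.3319, pi_1 = 0.6681. Entropy rate H' = pi_0*H(p01) + pi_1*H(p10) = 0.3319*0.8065 + 0.6681*0.9537 = 0.9048

0.9048 bits/symbol


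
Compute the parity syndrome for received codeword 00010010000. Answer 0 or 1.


Syndrome = XOR of all bits = 0 XOR 0 XOR 0 XOR 1 XOR 0 XOR 0 XOR 1 XOR 0 XOR 0 XOR 0 XOR 0 = 0

0


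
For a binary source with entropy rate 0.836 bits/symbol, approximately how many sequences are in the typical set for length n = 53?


log2|A_typical| = nH = 53 * 0.836 = 44.308, so |A_typical| ~ 2^44.308 = 2.178e+13

2.178e+13


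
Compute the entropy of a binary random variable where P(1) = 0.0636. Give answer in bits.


H = -p*log2(p) - (1-p)*log2(1-p). -0.0636*log2(0.0636) = 0.252799; -0.9364*log2(0.9364) = 0.088774. H = 0.252799 + 0.088774 = 0.3416

0.3416 bits


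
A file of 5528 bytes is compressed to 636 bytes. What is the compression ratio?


Ratio = original / compressed = 5528 / 636 = 8.6918

8.6918


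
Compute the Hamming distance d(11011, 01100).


Count differing positions: ^ . ^ ^ ^ = 4 differences

4


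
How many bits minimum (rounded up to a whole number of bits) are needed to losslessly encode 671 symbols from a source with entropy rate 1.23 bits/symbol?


Minimum bits >= n * H = 671 * 1.23 = 825.33, rounded up to a whole number of bits = 826

826 bits


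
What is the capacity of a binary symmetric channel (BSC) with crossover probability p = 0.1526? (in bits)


H(p) = -p*log2(p) - (1-p)*log2(1-p) = -0.1526*log2(0.1526) - 0.8474*log2(0.8474) = 0.413878 + 0.202431 = 0.6163. C = 1 - H(p) = 1 - 0.6163 = 0.3837

0.3837 bits


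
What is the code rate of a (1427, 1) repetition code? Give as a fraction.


Rate = k/n = 1/1427

1/1427


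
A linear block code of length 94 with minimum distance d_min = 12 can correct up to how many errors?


Correction capability = floor((d-1)/2) = floor((12-1)/2) = 5

5 errors


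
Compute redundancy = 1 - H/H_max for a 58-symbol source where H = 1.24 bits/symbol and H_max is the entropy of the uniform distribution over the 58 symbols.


H_max = log2(K) = log2(58) = 5.858 bits/symbol. Redundancy = 1 - H/H_max = 1 - 1.24/5.858 = 1 - 0.2117 = 0.7883

0.7883


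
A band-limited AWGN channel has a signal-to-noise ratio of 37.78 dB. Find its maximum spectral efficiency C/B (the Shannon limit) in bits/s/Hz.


SNR_linear = 10^(37.78/10) = 5997.9108; C/B = log2(1 + SNR_linear) = log2(1 + 5997.9108) = 12.5505

12.5505 bits/s/Hz


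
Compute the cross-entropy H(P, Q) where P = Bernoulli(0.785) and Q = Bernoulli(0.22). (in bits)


H(P,Q) = -p*log2(q) - (1-p)*log2(1-q). -0.785*log2(0.22) = 1.714773; -0.215*log2(0.78) = 0.077068. H(P,Q) = 1.714773 + 0.077068 = 1.7918

1.7918 bits


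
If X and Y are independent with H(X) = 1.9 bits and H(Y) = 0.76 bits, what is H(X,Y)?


For independent variables, H(X,Y) = H(X) + H(Y) = 1.9 + 0.76 = 2.66

2.66 bits


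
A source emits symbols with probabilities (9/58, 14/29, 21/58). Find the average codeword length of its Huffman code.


Huffman construction (repeatedly merge the two least-probable nodes; each merge adds 1 bit to every symbol beneath it): 9/58 + 21/58 = 15/29; 14/29 + 15/29 = 1. Resulting codeword lengths (in the order the probabilities were given): (2, 1, 2). L_avg = sum(p_i * l_i) = 9/58*2 + 14/29*1 + 21/58*2 = 44/29 = 1.5172

1.5172 bits


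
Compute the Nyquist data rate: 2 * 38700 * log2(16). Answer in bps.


Rate = 2 * B * log2(M) = 2 * 38700 * 4.0 = 309600.0

309600.0 bps


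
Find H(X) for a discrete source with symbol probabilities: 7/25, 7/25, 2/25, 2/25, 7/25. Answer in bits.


H = -sum(p_i * log2(p_i)). Terms: -(7/25)*log2(7/25) = 0.514220; -(7/25)*log2(7/25) = 0.514220; -(2/25)*log2(2/25) = 0.291508; -(2/25)*log2(2/25) = 0.291508; -(7/25)*log2(7/25) = 0.514220. H = 0.514220 + 0.514220 + 0.291508 + 0.291508 + 0.514220 = 2.1257

2.1257 bits


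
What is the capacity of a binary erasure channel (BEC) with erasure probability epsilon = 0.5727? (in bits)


C = 1 - epsilon = 1 - 0.5727 = 0.4273

0.4273 bits


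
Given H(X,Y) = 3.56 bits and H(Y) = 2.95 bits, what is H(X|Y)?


H(X|Y) = H(X,Y) - H(Y) = 3.56 - 2.95 = 0.61

0.61 bits


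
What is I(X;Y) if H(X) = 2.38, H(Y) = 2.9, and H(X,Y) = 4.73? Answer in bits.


I(X;Y) = H(X) + H(Y) - H(X,Y) = 2.38 + 2.9 - 4.73 = 0.55

0.55 bits


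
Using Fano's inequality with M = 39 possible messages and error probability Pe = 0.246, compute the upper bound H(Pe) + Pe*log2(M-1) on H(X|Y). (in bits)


H(Pe) = -Pe*log2(Pe) - (1-Pe)*log2(1-Pe) = -0.246*log2(0.246) - 0.754*log2(0.754) = 0.497724 + 0.307152 = 0.8049. Pe*log2(M-1) = 0.246*log2(38) = 1.290990. Bound = H(Pe) + Pe*log2(M-1) = 0.497724 + 0.307152 + 1.290990 = 2.0959

2.0959 bits


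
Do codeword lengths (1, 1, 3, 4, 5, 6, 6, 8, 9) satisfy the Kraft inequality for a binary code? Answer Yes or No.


Kraft sum = sum(2^(-l_i)) = 1.2559, need <= 1. Result: violated (a binary prefix-free code with these lengths cannot exist)

No


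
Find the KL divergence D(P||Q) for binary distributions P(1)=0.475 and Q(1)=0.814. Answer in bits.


KL = p*log2(p/q) + (1-p)*log2((1-p)/(1-q)) = 0.475*log2(0.475/0.814) + 0.525*log2(0.525/0.186) = 0.4168

0.4168 bits


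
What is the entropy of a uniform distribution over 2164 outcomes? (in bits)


H = log2(n) = log2(2164) = 11.0795

11.0795 bits


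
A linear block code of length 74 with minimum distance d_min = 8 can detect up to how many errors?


Detection capability = d_min - 1 = 8 - 1 = 7

7 errors


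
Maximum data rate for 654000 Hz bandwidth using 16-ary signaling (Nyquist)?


Rate = 2 * B * log2(M) = 2 * 654000 * 4.0 = 5232000.0

5232000.0 bps


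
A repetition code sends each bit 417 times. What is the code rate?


Rate = k/n = 1/417

1/417


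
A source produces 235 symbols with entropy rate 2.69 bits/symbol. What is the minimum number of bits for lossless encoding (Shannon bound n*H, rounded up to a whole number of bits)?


Minimum bits >= n * H = 235 * 2.69 = 632.15, rounded up to a whole number of bits = 633

633 bits


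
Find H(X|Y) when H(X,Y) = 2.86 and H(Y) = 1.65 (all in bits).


H(X|Y) = H(X,Y) - H(Y) = 2.86 - 1.65 = 1.21

1.21 bits


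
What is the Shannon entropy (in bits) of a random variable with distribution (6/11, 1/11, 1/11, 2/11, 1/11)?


H = -sum(p_i * log2(p_i)). Terms: -(6/11)*log2(6/11) = 0.476983; -(1/11)*log2(1/11) = 0.314494; -(1/11)*log2(1/11) = 0.314494; -(2/11)*log2(2/11) = 0.447169; -(1/11)*log2(1/11) = 0.314494. H = 0.476983 + 0.314494 + 0.314494 + 0.447169 + 0.314494 = 1.8676

1.8676 bits


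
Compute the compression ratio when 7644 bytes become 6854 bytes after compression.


Ratio = original / compressed = 7644 / 6854 = 1.1153

1.1153


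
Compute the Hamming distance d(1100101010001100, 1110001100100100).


Count differing positions: . . ^ . ^ . . ^ ^ . ^ . ^ . . . = 6 differences

6


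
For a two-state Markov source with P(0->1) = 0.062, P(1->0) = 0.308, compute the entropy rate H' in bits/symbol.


Stationary distribution: pi_0 = p10/(p01+p10) = 0.8324, pi_1 = 0.1676. Entropy rate H' = pi_0*H(p01) + pi_1*H(p10) = 0.8324*0.3353 + 0.1676*0.8909 = 0.4284

0.4284 bits/symbol


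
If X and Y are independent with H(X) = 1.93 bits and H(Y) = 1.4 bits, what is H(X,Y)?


For independent variables, H(X,Y) = H(X) + H(Y) = 1.93 + 1.4 = 3.33

3.33 bits


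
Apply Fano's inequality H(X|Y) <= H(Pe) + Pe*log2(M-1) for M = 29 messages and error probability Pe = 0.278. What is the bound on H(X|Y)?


H(Pe) = -Pe*log2(Pe) - (1-Pe)*log2(1-Pe) = -0.278*log2(0.278) - 0.722*log2(0.722) = 0.513422 + 0.339289 = 0.8527. Pe*log2(M-1) = 0.278*log2(28) = 1.336445. Bound = H(Pe) + Pe*log2(M-1) = 0.513422 + 0.339289 + 1.336445 = 2.1892

2.1892 bits


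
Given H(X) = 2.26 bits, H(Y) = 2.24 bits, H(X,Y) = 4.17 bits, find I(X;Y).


I(X;Y) = H(X) + H(Y) - H(X,Y) = 2.26 + 2.24 - 4.17 = 0.33

0.33 bits


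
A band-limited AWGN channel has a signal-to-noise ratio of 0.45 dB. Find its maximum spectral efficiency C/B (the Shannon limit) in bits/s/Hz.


SNR_linear = 10^(0.45/10) = 1.1092; C/B = log2(1 + SNR_linear) = log2(1 + 1.1092) = 1.0767

1.0767 bits/s/Hz


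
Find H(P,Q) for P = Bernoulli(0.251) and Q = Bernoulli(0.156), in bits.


H(P,Q) = -p*log2(q) - (1-p)*log2(1-q). -0.251*log2(0.156) = 0.672776; -0.749*log2(0.844) = 0.183269. H(P,Q) = 0.672776 + 0.183269 = 0.856

0.856 bits


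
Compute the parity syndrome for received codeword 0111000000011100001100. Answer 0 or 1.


Syndrome = XOR of all bits = 0 XOR 1 XOR 1 XOR 1 XOR 0 XOR 0 XOR 0 XOR 0 XOR 0 XOR 0 XOR 0 XOR 1 XOR 1 XOR 1 XOR 0 XOR 0 XOR 0 XOR 0 XOR 1 XOR 1 XOR 0 XOR 0 = 0

0


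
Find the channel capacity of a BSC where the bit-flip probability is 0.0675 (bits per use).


H(p) = -p*log2(p) - (1-p)*log2(1-p) = -0.0675*log2(0.0675) - 0.9325*log2(0.9325) = 0.262505 + 0.094019 = 0.3565. C = 1 - H(p) = 1 - 0.3565 = 0.6435

0.6435 bits


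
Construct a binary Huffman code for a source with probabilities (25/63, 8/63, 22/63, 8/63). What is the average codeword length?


Huffman construction (repeatedly merge the two least-probable nodes; each merge adds 1 bit to every symbol beneath it): 8/63 + 8/63 = 16/63; 16/63 + 22/63 = 38/63; 25/63 + 38/63 = 1. Resulting codeword lengths (in the order the probabilities were given): (1, 3, 2, 3). L_avg = sum(p_i * l_i) = 25/63*1 + 8/63*3 + 22/63*2 + 8/63*3 = 13/7 = 1.8571

1.8571 bits


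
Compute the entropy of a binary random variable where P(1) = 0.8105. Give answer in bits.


H = -p*log2(p) - (1-p)*log2(1-p). -0.8105*log2(0.8105) = 0.245675; -0.1895*log2(0.1895) = 0.454749. H = 0.245675 + 0.454749 = 0.7004

0.7004 bits


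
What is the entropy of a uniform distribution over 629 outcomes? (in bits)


H = log2(n) = log2(629) = 9.2969

9.2969 bits


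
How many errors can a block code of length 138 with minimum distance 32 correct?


Correction capability = floor((d-1)/2) = floor((32-1)/2) = 15

15 errors


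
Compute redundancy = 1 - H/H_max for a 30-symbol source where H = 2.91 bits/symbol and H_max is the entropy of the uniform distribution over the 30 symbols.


H_max = log2(K) = log2(30) = 4.9069 bits/symbol. Redundancy = 1 - H/H_max = 1 - 2.91/4.9069 = 1 - 0.593 = 0.407

0.407


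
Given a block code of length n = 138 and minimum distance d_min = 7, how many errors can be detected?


Detection capability = d_min - 1 = 7 - 1 = 6

6 errors


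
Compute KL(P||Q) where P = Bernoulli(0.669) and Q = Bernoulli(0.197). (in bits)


KL = p*log2(p/q) + (1-p)*log2((1-p)/(1-q)) = 0.669*log2(0.669/0.197) + 0.331*log2(0.331/0.803) = 0.7568

0.7568 bits


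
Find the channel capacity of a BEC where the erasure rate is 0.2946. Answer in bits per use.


C = 1 - epsilon = 1 - 0.2946 = 0.7054

0.7054 bits


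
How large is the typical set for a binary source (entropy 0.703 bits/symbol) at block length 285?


log2|A_typical| = nH = 285 * 0.703 = 200.355, so |A_typical| ~ 2^200.355 = 2.055e+60

2.055e+60


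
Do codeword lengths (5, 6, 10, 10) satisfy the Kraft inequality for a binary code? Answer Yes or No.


Kraft sum = sum(2^(-l_i)) = 0.0488, need <= 1. Result: satisfied (a binary prefix-free code with these lengths exists)

Yes


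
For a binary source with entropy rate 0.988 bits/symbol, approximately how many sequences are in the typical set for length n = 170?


log2|A_typical| = nH = 170 * 0.988 = 167.96, so |A_typical| ~ 2^167.96 = 3.639e+50

3.639e+50


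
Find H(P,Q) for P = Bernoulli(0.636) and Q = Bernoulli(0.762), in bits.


H(P,Q) = -p*log2(q) - (1-p)*log2(1-q). -0.636*log2(0.762) = 0.249399; -0.364*log2(0.238) = 0.753832. H(P,Q) = 0.249399 + 0.753832 = 1.0032

1.0032 bits


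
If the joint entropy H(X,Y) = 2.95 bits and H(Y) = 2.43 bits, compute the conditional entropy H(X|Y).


H(X|Y) = H(X,Y) - H(Y) = 2.95 - 2.43 = 0.52

0.52 bits


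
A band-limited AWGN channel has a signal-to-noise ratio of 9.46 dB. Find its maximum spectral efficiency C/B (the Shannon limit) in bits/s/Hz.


SNR_linear = 10^(9.46/10) = 8.8308; C/B = log2(1 + SNR_linear) = log2(1 + 8.8308) = 3.2973

3.2973 bits/s/Hz


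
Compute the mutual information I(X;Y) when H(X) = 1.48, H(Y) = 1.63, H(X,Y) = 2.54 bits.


I(X;Y) = H(X) + H(Y) - H(X,Y) = 1.48 + 1.63 - 2.54 = 0.57

0.57 bits


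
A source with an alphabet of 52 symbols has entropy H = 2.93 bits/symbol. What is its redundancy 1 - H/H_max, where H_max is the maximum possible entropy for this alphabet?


H_max = log2(K) = log2(52) = 5.7004 bits/symbol. Redundancy = 1 - H/H_max = 1 - 2.93/5.7004 = 1 - 0.514 = 0.486

0.486


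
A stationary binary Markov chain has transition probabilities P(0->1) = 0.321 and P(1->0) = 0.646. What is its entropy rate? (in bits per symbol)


Stationary distribution: pi_0 = p10/(p01+p10) = 0.668, pi_1 = 0.332. Entropy rate H' = pi_0*H(p01) + pi_1*H(p10) = 0.668*0.9055 + 0.332*0.9376 = 0.9161

0.9161 bits/symbol


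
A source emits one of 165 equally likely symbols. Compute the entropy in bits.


H = log2(n) = log2(165) = 7.3663

7.3663 bits


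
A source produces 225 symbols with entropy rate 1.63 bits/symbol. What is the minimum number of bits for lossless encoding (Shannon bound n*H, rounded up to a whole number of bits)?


Minimum bits >= n * H = 225 * 1.63 = 366.75, rounded up to a whole number of bits = 367

367 bits


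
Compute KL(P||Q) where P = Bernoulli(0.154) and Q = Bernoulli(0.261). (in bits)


KL = p*log2(p/q) + (1-p)*log2((1-p)/(1-q)) = 0.154*log2(0.154/0.261) + 0.846*log2(0.846/0.739) = 0.0478

0.0478 bits


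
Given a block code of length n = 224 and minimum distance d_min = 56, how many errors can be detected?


Detection capability = d_min - 1 = 56 - 1 = 55

55 errors


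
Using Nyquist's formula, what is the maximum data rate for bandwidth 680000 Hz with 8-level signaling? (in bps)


Rate = 2 * B * log2(M) = 2 * 680000 * 3.0 = 4080000.0

4080000.0 bps


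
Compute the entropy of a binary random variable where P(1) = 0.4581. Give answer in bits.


H = -p*log2(p) - (1-p)*log2(1-p). -0.4581*log2(0.4581) = 0.515942; -0.5419*log2(0.5419) = 0.478986. H = 0.515942 + 0.478986 = 0.9949

0.9949 bits


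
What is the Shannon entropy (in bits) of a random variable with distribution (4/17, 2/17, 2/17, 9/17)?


H = -sum(p_i * log2(p_i)). Terms: -(4/17)*log2(4/17) = 0.491168; -(2/17)*log2(2/17) = 0.363231; -(2/17)*log2(2/17) = 0.363231; -(9/17)*log2(9/17) = 0.485755. H = 0.491168 + 0.363231 + 0.363231 + 0.485755 = 1.7034

1.7034 bits


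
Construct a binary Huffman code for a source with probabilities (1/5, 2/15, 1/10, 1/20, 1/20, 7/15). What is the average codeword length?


Huffman construction (repeatedly merge the two least-probable nodes; each merge adds 1 bit to every symbol beneath it): 1/20 + 1/20 = 1/10; 1/10 + 1/10 = 1/5; 2/15 + 1/5 = 1/3; 1/5 + 1/3 = 8/15; 7/15 + 8/15 = 1. Resulting codeword lengths (in the order the probabilities were given): (3, 3, 3, 4, 4, 1). L_avg = sum(p_i * l_i) = 1/5*3 + 2/15*3 + 1/10*3 + 1/20*4 + 1/20*4 + 7/15*1 = 13/6 = 2.1667

2.1667 bits


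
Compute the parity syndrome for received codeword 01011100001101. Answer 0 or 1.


Syndrome = XOR of all bits = 0 XOR 1 XOR 0 XOR 1 XOR 1 XOR 1 XOR 0 XOR 0 XOR 0 XOR 0 XOR 1 XOR 1 XOR 0 XOR 1 = 1

1


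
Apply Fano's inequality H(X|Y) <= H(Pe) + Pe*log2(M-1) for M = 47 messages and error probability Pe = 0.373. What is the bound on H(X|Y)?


H(Pe) = -Pe*log2(Pe) - (1-Pe)*log2(1-Pe) = -0.373*log2(0.373) - 0.627*log2(0.627) = 0.530687 + 0.422261 = 0.9529. Pe*log2(M-1) = 0.373*log2(46) = 2.060289. Bound = H(Pe) + Pe*log2(M-1) = 0.530687 + 0.422261 + 2.060289 = 3.0132

3.0132 bits


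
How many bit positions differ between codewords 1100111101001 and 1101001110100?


Count differing positions: . . . ^ ^ ^ . . ^ ^ ^ . ^ = 7 differences

7


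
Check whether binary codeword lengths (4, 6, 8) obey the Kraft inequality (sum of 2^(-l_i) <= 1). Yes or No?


Kraft sum = sum(2^(-l_i)) = 0.082, need <= 1. Result: satisfied (a binary prefix-free code with these lengths exists)

Yes


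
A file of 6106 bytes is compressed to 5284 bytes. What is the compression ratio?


Ratio = original / compressed = 6106 / 5284 = 1.1556

1.1556


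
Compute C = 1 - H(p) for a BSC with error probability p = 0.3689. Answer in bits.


H(p) = -p*log2(p) - (1-p)*log2(1-p) = -0.3689*log2(0.3689) - 0.6311*log2(0.6311) = 0.530736 + 0.419088 = 0.9498. C = 1 - H(p) = 1 - 0.9498 = 0.0502

0.0502 bits


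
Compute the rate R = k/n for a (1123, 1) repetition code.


Rate = k/n = 1/1123

1/1123


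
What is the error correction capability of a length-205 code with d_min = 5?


Correction capability = floor((d-1)/2) = floor((5-1)/2) = 2

2 errors


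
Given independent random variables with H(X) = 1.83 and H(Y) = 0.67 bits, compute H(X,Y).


For independent variables, H(X,Y) = H(X) + H(Y) = 1.83 + 0.67 = 2.5

2.5 bits


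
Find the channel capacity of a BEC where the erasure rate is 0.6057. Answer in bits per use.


C = 1 - epsilon = 1 - 0.6057 = 0.3943

0.3943 bits


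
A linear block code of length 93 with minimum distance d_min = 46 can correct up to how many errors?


Correction capability = floor((d-1)/2) = floor((46-1)/2) = 22

22 errors


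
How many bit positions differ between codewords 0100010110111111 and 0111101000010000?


Count differing positions: . . ^ ^ ^ ^ ^ ^ ^ . ^ . ^ ^ ^ ^ = 12 differences

12


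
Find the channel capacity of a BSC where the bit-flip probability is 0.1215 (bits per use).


H(p) = -p*log2(p) - (1-p)*log2(1-p) = -0.1215*log2(0.1215) - 0.8785*log2(0.8785) = 0.369478 + 0.164179 = 0.5337. C = 1 - H(p) = 1 - 0.5337 = 0.4663

0.4663 bits


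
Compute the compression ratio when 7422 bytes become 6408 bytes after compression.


Ratio = original / compressed = 7422 / 6408 = 1.1582

1.1582


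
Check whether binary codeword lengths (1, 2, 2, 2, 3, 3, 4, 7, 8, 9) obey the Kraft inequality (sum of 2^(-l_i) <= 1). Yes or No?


Kraft sum = sum(2^(-l_i)) = 1.5762, need <= 1. Result: violated (a binary prefix-free code with these lengths cannot exist)

No


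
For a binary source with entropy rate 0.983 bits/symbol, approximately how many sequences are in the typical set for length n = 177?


log2|A_typical| = nH = 177 * 0.983 = 173.991, so |A_typical| ~ 2^173.991 = 2.380e+52

2.380e+52


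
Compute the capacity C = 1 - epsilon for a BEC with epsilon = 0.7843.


C = 1 - epsilon = 1 - 0.7843 = 0.2157

0.2157 bits


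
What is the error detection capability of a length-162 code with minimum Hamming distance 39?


Detection capability = d_min - 1 = 39 - 1 = 38

38 errors


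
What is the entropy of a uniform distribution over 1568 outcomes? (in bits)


H = log2(n) = log2(1568) = 10.6147

10.6147 bits


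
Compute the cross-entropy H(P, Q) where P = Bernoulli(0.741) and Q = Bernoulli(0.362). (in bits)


H(P,Q) = -p*log2(q) - (1-p)*log2(1-q). -0.741*log2(0.362) = 1.086260; -0.259*log2(0.638) = 0.167928. H(P,Q) = 1.086260 + 0.167928 = 1.2542

1.2542 bits


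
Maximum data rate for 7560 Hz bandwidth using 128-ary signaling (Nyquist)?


Rate = 2 * B * log2(M) = 2 * 7560 * 7.0 = 105840.0

105840.0 bps


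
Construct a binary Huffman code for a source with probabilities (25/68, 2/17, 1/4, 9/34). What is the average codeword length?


Huffman construction (repeatedly merge the two least-probable nodes; each merge adds 1 bit to every symbol beneath it): 2/17 + 1/4 = 25/68; 9/34 + 25/68 = 43/68; 25/68 + 43/68 = 1. Resulting codeword lengths (in the order the probabilities were given): (2, 2, 2, 2). L_avg = sum(p_i * l_i) = 25/68*2 + 2/17*2 + 1/4*2 + 9/34*2 = 2

2.0 bits


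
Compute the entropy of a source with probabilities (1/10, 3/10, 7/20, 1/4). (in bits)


H = -sum(p_i * log2(p_i)). Terms: -(1/10)*log2(1/10) = 0.332193; -(3/10)*log2(3/10) = 0.521090; -(7/20)*log2(7/20) = 0.530101; -(1/4)*log2(1/4) = 0.500000. H = 0.332193 + 0.521090 + 0.530101 + 0.500000 = 1.8834

1.8834 bits


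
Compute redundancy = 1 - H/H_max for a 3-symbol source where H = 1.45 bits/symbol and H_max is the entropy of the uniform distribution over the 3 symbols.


H_max = log2(K) = log2(3) = 1.585 bits/symbol. Redundancy = 1 - H/H_max = 1 - 1.45/1.585 = 1 - 0.9148 = 0.0852

0.0852


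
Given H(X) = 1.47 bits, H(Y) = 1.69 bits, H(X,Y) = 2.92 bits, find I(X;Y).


I(X;Y) = H(X) + H(Y) - H(X,Y) = 1.47 + 1.69 - 2.92 = 0.24

0.24 bits


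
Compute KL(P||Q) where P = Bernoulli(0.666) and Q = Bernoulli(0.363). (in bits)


KL = p*log2(p/q) + (1-p)*log2((1-p)/(1-q)) = 0.666*log2(0.666/0.363) + 0.334*log2(0.334/0.637) = 0.272

0.272 bits


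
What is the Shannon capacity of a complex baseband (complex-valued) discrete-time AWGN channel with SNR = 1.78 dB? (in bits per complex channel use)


SNR_linear = 10^(1.78/10) = 1.5066; C = log2(1 + SNR_linear) = log2(1 + 1.5066) = 1.3257

1.3257 bits/channel use


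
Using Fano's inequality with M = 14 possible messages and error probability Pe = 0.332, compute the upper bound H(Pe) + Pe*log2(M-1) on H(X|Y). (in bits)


H(Pe) = -Pe*log2(Pe) - (1-Pe)*log2(1-Pe) = -0.332*log2(0.332) - 0.668*log2(0.668) = 0.528127 + 0.388829 = 0.917. Pe*log2(M-1) = 0.332*log2(13) = 1.228546. Bound = H(Pe) + Pe*log2(M-1) = 0.528127 + 0.388829 + 1.228546 = 2.1455

2.1455 bits


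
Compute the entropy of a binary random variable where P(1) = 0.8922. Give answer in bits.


H = -p*log2(p) - (1-p)*log2(1-p). -0.8922*log2(0.8922) = 0.146821; -0.1078*log2(0.1078) = 0.346423. H = 0.146821 + 0.346423 = 0.4932

0.4932 bits


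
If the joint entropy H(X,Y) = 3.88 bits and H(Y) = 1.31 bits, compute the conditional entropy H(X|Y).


H(X|Y) = H(X,Y) - H(Y) = 3.88 - 1.31 = 2.57

2.57 bits


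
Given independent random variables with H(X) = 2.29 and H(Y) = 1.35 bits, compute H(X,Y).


For independent variables, H(X,Y) = H(X) + H(Y) = 2.29 + 1.35 = 3.64

3.64 bits


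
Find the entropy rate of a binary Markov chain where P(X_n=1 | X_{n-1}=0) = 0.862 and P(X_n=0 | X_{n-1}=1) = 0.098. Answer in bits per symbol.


Stationary distribution: pi_0 = p10/(p01+p10) = 0.1021, pi_1 = 0.8979. Entropy rate H' = pi_0*H(p01) + pi_1*H(p10) = 0.1021*0.579 + 0.8979*0.4626 = 0.4745

0.4745 bits/symbol


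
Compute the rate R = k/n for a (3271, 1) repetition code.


Rate = k/n = 1/3271

1/3271


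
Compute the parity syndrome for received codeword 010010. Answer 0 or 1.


Syndrome = XOR of all bits = 0 XOR 1 XOR 0 XOR 0 XOR 1 XOR 0 = 0

0


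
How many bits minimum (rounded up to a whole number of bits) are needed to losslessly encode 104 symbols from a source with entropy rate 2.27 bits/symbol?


Minimum bits >= n * H = 104 * 2.27 = 236.08, rounded up to a whole number of bits = 237

237 bits


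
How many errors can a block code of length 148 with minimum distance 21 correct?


Correction capability = floor((d-1)/2) = floor((21-1)/2) = 10

10 errors


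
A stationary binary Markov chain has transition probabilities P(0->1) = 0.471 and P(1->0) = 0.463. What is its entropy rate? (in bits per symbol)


Stationary distribution: pi_0 = p10/(p01+p10) = 0.4957, pi_1 = 0.5043. Entropy rate H' = pi_0*H(p01) + pi_1*H(p10) = 0.4957*0.9976 + 0.5043*0.996 = 0.9968

0.9968 bits/symbol


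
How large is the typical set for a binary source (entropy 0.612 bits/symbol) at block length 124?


log2|A_typical| = nH = 124 * 0.612 = 75.888, so |A_typical| ~ 2^75.888 = 6.991e+22

6.991e+22


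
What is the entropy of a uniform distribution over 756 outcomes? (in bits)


H = log2(n) = log2(756) = 9.5622

9.5622 bits


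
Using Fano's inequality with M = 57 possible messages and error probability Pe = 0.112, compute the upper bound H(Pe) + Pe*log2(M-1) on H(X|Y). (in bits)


H(Pe) = -Pe*log2(Pe) - (1-Pe)*log2(1-Pe) = -0.112*log2(0.112) - 0.888*log2(0.888) = 0.353744 + 0.152175 = 0.5059. Pe*log2(M-1) = 0.112*log2(56) = 0.650424. Bound = H(Pe) + Pe*log2(M-1) = 0.353744 + 0.152175 + 0.650424 = 1.1563

1.1563 bits


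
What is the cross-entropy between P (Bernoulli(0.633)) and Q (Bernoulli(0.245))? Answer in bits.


H(P,Q) = -p*log2(q) - (1-p)*log2(1-q). -0.633*log2(0.245) = 1.284450; -0.367*log2(0.755) = 0.148801. H(P,Q) = 1.284450 + 0.148801 = 1.4333

1.4333 bits


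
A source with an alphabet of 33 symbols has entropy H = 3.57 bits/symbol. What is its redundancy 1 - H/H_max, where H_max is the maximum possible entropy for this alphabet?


H_max = log2(K) = log2(33) = 5.0444 bits/symbol. Redundancy = 1 - H/H_max = 1 - 3.57/5.0444 = 1 - 0.7077 = 0.2923

0.2923


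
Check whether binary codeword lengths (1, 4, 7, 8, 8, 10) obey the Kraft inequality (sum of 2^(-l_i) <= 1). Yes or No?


Kraft sum = sum(2^(-l_i)) = 0.5791, need <= 1. Result: satisfied (a binary prefix-free code with these lengths exists)

Yes


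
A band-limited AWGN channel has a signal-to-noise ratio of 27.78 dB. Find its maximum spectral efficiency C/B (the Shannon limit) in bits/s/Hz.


SNR_linear = 10^(27.78/10) = 599.7911; C/B = log2(1 + SNR_linear) = log2(1 + 599.7911) = 9.2307

9.2307 bits/s/Hz


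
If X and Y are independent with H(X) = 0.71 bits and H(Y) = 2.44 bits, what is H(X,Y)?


For independent variables, H(X,Y) = H(X) + H(Y) = 0.71 + 2.44 = 3.15

3.15 bits


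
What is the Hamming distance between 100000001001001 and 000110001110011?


Count differing positions: ^ . . ^ ^ . . . . ^ ^ ^ . ^ . = 7 differences

7


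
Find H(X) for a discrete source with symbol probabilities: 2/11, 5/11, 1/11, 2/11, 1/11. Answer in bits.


H = -sum(p_i * log2(p_i)). Terms: -(2/11)*log2(2/11) = 0.447169; -(5/11)*log2(5/11) = 0.517047; -(1/11)*log2(1/11) = 0.314494; -(2/11)*log2(2/11) = 0.447169; -(1/11)*log2(1/11) = 0.314494. H = 0.447169 + 0.517047 + 0.314494 + 0.447169 + 0.314494 = 2.0404

2.0404 bits


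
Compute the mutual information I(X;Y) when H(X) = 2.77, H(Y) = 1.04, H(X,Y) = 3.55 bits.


I(X;Y) = H(X) + H(Y) - H(X,Y) = 2.77 + 1.04 - 3.55 = 0.26

0.26 bits


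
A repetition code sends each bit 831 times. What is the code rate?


Rate = k/n = 1/831

1/831


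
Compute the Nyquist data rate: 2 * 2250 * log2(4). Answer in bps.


Rate = 2 * B * log2(M) = 2 * 2250 * 2.0 = 9000.0

9000.0 bps


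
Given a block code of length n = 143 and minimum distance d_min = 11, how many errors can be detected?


Detection capability = d_min - 1 = 11 - 1 = 10

10 errors


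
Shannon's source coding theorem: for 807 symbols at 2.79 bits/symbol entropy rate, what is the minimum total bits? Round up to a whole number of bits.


Minimum bits >= n * H = 807 * 2.79 = 2251.53, rounded up to a whole number of bits = 2252

2252 bits


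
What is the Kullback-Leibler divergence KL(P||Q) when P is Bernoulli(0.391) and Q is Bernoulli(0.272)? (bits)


KL = p*log2(p/q) + (1-p)*log2((1-p)/(1-q)) = 0.391*log2(0.391/0.272) + 0.609*log2(0.609/0.728) = 0.0479

0.0479 bits


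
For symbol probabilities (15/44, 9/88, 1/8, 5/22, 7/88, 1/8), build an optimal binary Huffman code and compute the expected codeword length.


Huffman construction (repeatedly merge the two least-probable nodes; each merge adds 1 bit to every symbol beneath it): 7/88 + 9/88 = 2/11; 1/8 + 1/8 = 1/4; 2/11 + 5/22 = 9/22; 1/4 + 15/44 = 13/22; 9/22 + 13/22 = 1. Resulting codeword lengths (in the order the probabilities were given): (2, 3, 3, 2, 3, 3). L_avg = sum(p_i * l_i) = 15/44*2 + 9/88*3 + 1/8*3 + 5/22*2 + 7/88*3 + 1/8*3 = 107/44 = 2.4318

2.4318 bits


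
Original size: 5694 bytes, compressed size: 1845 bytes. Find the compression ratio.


Ratio = original / compressed = 5694 / 1845 = 3.0862

3.0862


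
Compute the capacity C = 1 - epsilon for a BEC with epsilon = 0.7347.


C = 1 - epsilon = 1 - 0.7347 = 0.2653

0.2653 bits


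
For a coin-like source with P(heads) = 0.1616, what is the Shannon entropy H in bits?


H = -p*log2(p) - (1-p)*log2(1-p). -0.1616*log2(0.1616) = 0.424927; -0.8384*log2(0.8384) = 0.213196. H = 0.424927 + 0.213196 = 0.6381

0.6381 bits


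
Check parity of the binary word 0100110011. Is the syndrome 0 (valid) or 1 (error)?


Syndrome = XOR of all bits = 0 XOR 1 XOR 0 XOR 0 XOR 1 XOR 1 XOR 0 XOR 0 XOR 1 XOR 1 = 1

1


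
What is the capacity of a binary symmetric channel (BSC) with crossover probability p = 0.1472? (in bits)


H(p) = -p*log2(p) - (1-p)*log2(1-p) = -0.1472*log2(0.1472) - 0.8528*log2(0.8528) = 0.406883 + 0.195906 = 0.6028. C = 1 - H(p) = 1 - 0.6028 = 0.3972

0.3972 bits


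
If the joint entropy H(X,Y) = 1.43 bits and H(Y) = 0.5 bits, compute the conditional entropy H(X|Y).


H(X|Y) = H(X,Y) - H(Y) = 1.43 - 0.5 = 0.93

0.93 bits


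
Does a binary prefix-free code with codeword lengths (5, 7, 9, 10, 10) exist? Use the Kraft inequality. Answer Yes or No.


Kraft sum = sum(2^(-l_i)) = 0.043, need <= 1. Result: satisfied (a binary prefix-free code with these lengths exists)

Yes


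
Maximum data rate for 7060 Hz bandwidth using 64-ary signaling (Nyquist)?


Rate = 2 * B * log2(M) = 2 * 7060 * 6.0 = 84720.0

84720.0 bps


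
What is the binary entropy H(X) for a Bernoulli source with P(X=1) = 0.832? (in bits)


H = -p*log2(p) - (1-p)*log2(1-p). -0.832*log2(0.832) = 0.220767; -0.168*log2(0.168) = 0.432342. H = 0.220767 + 0.432342 = 0.6531

0.6531 bits


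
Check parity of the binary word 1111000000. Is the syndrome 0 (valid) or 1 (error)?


Syndrome = XOR of all bits = 1 XOR 1 XOR 1 XOR 1 XOR 0 XOR 0 XOR 0 XOR 0 XOR 0 XOR 0 = 0

0


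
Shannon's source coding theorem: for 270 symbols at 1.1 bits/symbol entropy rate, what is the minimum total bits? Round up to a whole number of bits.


Minimum bits >= n * H = 270 * 1.1 = 297.0, rounded up to a whole number of bits = 297

297 bits


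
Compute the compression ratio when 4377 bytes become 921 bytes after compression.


Ratio = original / compressed = 4377 / 921 = 4.7524

4.7524


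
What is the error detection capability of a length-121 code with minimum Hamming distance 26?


Detection capability = d_min - 1 = 26 - 1 = 25

25 errors


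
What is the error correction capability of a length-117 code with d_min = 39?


Correction capability = floor((d-1)/2) = floor((39-1)/2) = 19

19 errors


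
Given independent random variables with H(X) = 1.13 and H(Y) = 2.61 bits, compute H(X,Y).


For independent variables, H(X,Y) = H(X) + H(Y) = 1.13 + 2.61 = 3.74

3.74 bits


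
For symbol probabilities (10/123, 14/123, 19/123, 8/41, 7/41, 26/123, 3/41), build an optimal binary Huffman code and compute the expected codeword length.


Huffman construction (repeatedly merge the two least-probable nodes; each merge adds 1 bit to every symbol beneath it): 3/41 + 10/123 = 19/123; 14/123 + 19/123 = 11/41; 19/123 + 7/41 = 40/123; 8/41 + 26/123 = 50/123; 11/41 + 40/123 = 73/123; 50/123 + 73/123 = 1. Resulting codeword lengths (in the order the probabilities were given): (4, 3, 3, 2, 3, 2, 4). L_avg = sum(p_i * l_i) = 10/123*4 + 14/123*3 + 19/123*3 + 8/41*2 + 7/41*3 + 26/123*2 + 3/41*4 = 338/123 = 2.748

2.748 bits


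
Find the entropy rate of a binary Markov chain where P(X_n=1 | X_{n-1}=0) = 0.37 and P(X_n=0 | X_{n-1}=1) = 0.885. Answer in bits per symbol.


Stationary distribution: pi_0 = p10/(p01+p10) = 0.7052, pi_1 = 0.2948. Entropy rate H' = pi_0*H(p01) + pi_1*H(p10) = 0.7052*0.9507 + 0.2948*0.5148 = 0.8222

0.8222 bits/symbol


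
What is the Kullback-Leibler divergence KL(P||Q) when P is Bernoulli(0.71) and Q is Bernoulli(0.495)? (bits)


KL = p*log2(p/q) + (1-p)*log2((1-p)/(1-q)) = 0.71*log2(0.71/0.495) + 0.29*log2(0.29/0.505) = 0.1374

0.1374 bits


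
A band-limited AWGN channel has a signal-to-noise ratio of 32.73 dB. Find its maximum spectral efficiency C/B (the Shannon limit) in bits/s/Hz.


SNR_linear = 10^(32.73/10) = 1874.9945; C/B = log2(1 + SNR_linear) = log2(1 + 1874.9945) = 10.8734

10.8734 bits/s/Hz


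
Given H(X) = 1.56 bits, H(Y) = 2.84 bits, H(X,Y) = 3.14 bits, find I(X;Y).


I(X;Y) = H(X) + H(Y) - H(X,Y) = 1.56 + 2.84 - 3.14 = 1.26

1.26 bits


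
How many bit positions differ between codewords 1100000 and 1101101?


Count differing positions: . . . ^ ^ . ^ = 3 differences

3


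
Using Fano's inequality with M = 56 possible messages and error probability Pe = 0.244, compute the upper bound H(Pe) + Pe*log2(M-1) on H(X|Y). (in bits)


H(Pe) = -Pe*log2(Pe) - (1-Pe)*log2(1-Pe) = -0.244*log2(0.244) - 0.756*log2(0.756) = 0.496551 + 0.305078 = 0.8016. Pe*log2(M-1) = 0.244*log2(55) = 1.410652. Bound = H(Pe) + Pe*log2(M-1) = 0.496551 + 0.305078 + 1.410652 = 2.2123

2.2123 bits
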